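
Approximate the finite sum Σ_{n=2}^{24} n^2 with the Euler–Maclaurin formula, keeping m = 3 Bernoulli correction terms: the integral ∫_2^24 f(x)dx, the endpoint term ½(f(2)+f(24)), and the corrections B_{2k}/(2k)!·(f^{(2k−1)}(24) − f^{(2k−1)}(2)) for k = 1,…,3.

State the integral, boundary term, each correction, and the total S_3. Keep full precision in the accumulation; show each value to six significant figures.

Integral: ∫_2^24 x^2 dx = 4605.33.
½[f(2) + f(24)] = ½[4.00000 + 576.000] = 290.000.
Integral + boundary = 4895.33.
Correction k=1: B_{2}/2! · (f^{(1)}(24) − f^{(1)}(2)) = 1/12 · (48.0000 − 4.00000) = 3.66667.
After k=1: 4899.00.
Correction k=2: B_{4}/4! · (f^{(3)}(24) − f^{(3)}(2)) = −1/720 · (0.00000 − 0.00000) = 0.00000.
After k=2: 4899.00.
Correction k=3: B_{6}/6! · (f^{(5)}(24) − f^{(5)}(2)) = 1/30240 · (0.00000 − 0.00000) = 0.00000.

S_3 ≈ 4899.00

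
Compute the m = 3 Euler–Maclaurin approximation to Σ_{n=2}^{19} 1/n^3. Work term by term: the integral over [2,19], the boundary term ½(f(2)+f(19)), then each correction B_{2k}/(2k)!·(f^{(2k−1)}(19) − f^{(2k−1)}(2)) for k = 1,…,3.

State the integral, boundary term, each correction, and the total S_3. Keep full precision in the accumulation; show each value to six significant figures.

The integral term ∫_2^19 1/x^3 dx = 0.123615.
½[f(2) + f(19)] = ½[0.125000 + 0.000145794] = 0.0625729.
Integral + boundary = 0.186188.
Order-1 term: 1/12 · (-2.30201e-05 − (-0.187500)) = 0.0156231.
Partial sum through k=1: 0.201811.
Order-2 term: −1/720 · (-1.27535e-06 − (-0.937500)) = -0.00130208.
Partial sum through k=2: 0.200509.
Order-3 term: 1/30240 · (-1.48379e-07 − (-9.84375)) = 0.000325521.

S_3 ≈ 0.200834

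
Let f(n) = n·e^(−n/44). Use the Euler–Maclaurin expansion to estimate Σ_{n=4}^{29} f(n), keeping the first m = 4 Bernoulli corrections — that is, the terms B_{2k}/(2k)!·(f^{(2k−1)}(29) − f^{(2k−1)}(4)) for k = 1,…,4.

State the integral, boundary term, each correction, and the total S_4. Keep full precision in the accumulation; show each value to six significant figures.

The integral term ∫_4^29 x·e^(−x/44) dx = 266.832.
Boundary: ½(f(4) + f(29)) = ½(3.65240 + 15.0023) = 9.32736.
So far: 276.160.
k=1: B_{2}/(2)! × [f^{(1)}(29) − f^{(1)}(4)] = 1/12 × (0.176360 − 0.830092) = -0.0544777.
After k=1: 276.105.
k=2: B_{4}/(4)! × [f^{(3)}(29) − f^{(3)}(4)] = −1/720 × (0.000625518 − 0.00137205) = 1.03685e-06.
After k=2: 276.105.
k=3: B_{6}/(6)! × [f^{(5)}(29) − f^{(5)}(4)] = 1/30240 × (5.99143e-07 − 1.19594e-06) = -1.97353e-11.
After k=3: 276.105.
k=4: B_{8}/(8)! × [f^{(7)}(29) − f^{(7)}(4)] = −1/1209600 × (4.52060e-10 − 8.69408e-10) = 3.45030e-16.

S_4 ≈ 276.105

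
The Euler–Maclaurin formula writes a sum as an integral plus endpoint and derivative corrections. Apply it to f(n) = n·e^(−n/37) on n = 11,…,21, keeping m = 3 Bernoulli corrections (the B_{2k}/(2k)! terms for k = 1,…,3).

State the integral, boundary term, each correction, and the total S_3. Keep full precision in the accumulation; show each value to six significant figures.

S_3 ≈ 112.696

The integral term ∫_11^21 x·e^(−x/37) dx = 102.681.
Boundary: ½(f(11) + f(21)) = ½(8.17105 + 11.9050) = 10.0380.
Running total after boundary: 112.719.
Order-1 term: 1/12 · (0.245147 − 0.521984) = -0.0230697.
After k=1: 112.696.
Order-2 term: −1/720 · (0.00100727 − 0.00146649) = 6.37811e-07.
After k=2: 112.696.
Order-3 term: 1/30240 · (1.34074e-06 − 1.86391e-06) = -1.73008e-11.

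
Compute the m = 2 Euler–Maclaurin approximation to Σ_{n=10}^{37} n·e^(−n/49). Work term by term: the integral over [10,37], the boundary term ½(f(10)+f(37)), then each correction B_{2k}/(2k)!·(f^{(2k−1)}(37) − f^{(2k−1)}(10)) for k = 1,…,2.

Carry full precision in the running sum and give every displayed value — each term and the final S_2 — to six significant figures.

Integral: ∫_10^37 x·e^(−x/49) dx = 376.887.
½[f(10) + f(37)] = ½[8.15396 + 17.3886] = 12.7713.
Integral + boundary = 389.658.
Correction k=1: B_{2}/2! · (f^{(1)}(37) − f^{(1)}(10)) = 1/12 · (0.115093 − 0.648988) = -0.0444913.
Running total after k=1: 389.613.
Correction k=2: B_{4}/4! · (f^{(3)}(37) − f^{(3)}(10)) = −1/720 · (0.000439408 − 0.000949513) = 7.08479e-07.

S_2 ≈ 389.613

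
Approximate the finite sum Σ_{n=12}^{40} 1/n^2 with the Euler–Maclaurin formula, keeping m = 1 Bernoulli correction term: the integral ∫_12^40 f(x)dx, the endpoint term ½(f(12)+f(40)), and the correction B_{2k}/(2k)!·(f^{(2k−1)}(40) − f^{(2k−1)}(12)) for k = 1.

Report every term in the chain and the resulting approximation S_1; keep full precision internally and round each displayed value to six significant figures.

Integral: ∫_12^40 1/x^2 dx = 0.0583333.
Boundary: ½(f(12) + f(40)) = ½(0.00694444 + 0.000625000) = 0.00378472.
Integral + boundary = 0.0621181.
Order-1 term: 1/12 · (-3.12500e-05 − (-0.00115741)) = 9.38465e-05.

S_1 ≈ 0.0622119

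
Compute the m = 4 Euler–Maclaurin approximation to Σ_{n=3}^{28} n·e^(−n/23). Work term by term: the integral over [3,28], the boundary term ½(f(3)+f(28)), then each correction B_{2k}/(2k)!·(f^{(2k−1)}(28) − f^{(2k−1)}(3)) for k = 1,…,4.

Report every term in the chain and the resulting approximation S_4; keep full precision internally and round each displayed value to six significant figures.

S_4 ≈ 183.055

∫_3^28 x·e^(−x/23) dx evaluates to 177.663.
½[f(3) + f(28)] = ½[2.63314 + 8.28804] = 5.46059.
So far: 183.124.
Order-1 term: 1/12 · (-0.0643481 − 0.763229) = -0.0689648.
Running total after k=1: 183.055.
Order-2 term: −1/720 · (0.000997457 − 0.00476117) = 5.22737e-06.
Running total after k=2: 183.055.
Order-3 term: 1/30240 · (4.00105e-06 − 1.52733e-05) = -3.72758e-10.
Running total after k=3: 183.055.
Order-4 term: −1/1209600 · (1.15625e-08 − 4.07301e-08) = 2.41134e-14.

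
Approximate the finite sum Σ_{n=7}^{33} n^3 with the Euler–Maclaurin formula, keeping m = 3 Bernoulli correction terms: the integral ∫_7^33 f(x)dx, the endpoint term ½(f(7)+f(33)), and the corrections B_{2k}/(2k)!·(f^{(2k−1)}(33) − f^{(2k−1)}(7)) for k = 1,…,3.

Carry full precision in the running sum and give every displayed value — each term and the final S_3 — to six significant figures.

∫_7^33 x^3 dx evaluates to 295880.
½[f(7) + f(33)] = ½[343.000 + 35937.0] = 18140.0.
So far: 314020.
Correction k=1: B_{2}/2! · (f^{(1)}(33) − f^{(1)}(7)) = 1/12 · (3267.00 − 147.000) = 260.000.
Running total after k=1: 314280.
Correction k=2: B_{4}/4! · (f^{(3)}(33) − f^{(3)}(7)) = −1/720 · (6.00000 − 6.00000) = 0.00000.
Running total after k=2: 314280.
Correction k=3: B_{6}/6! · (f^{(5)}(33) − f^{(5)}(7)) = 1/30240 · (0.00000 − 0.00000) = 0.00000.

S_3 ≈ 314280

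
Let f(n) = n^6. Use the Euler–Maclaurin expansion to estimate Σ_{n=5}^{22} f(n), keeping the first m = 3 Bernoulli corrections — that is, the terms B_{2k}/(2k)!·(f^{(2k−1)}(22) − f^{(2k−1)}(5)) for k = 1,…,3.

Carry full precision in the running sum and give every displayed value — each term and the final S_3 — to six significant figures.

S_3 ≈ 4.15597e+08

Integral: ∫_5^22 x^6 dx = 3.56326e+08.
Endpoint term: (f(5) + f(22))/2 = (15625.0 + 1.13380e+08)/2 = 5.66978e+07.
Integral + boundary = 4.13023e+08.
k=1: B_{2}/(2)! × [f^{(1)}(22) − f^{(1)}(5)] = 1/12 × (3.09218e+07 − 18750.0) = 2.57525e+06.
Running total after k=1: 4.15599e+08.
k=2: B_{4}/(4)! × [f^{(3)}(22) − f^{(3)}(5)] = −1/720 × (1.27776e+06 − 15000.0) = -1753.83.
Running total after k=2: 4.15597e+08.
k=3: B_{6}/(6)! × [f^{(5)}(22) − f^{(5)}(5)] = 1/30240 × (15840.0 − 3600.00) = 0.404762.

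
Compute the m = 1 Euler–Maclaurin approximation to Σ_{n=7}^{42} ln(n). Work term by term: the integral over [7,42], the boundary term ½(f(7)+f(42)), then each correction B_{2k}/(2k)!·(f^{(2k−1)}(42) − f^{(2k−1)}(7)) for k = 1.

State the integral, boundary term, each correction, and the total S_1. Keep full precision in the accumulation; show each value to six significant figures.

S_1 ≈ 111.193

The integral term ∫_7^42 ln(x) dx = 108.361.
Boundary: ½(f(7) + f(42)) = ½(1.94591 + 3.73767) = 2.84179.
Running total after boundary: 111.203.
Order-1 term: 1/12 · (0.0238095 − 0.142857) = -0.00992063.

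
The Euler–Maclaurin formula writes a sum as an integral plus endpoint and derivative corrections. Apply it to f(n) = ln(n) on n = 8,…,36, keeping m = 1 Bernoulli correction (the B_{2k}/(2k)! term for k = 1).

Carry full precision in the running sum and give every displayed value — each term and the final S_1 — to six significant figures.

The integral term ∫_8^36 ln(x) dx = 84.3711.
½[f(8) + f(36)] = ½[2.07944 + 3.58352] = 2.83148.
Running total after boundary: 87.2026.
Correction k=1: B_{2}/2! · (f^{(1)}(36) − f^{(1)}(8)) = 1/12 · (0.0277778 − 0.125000) = -0.00810185.

S_1 ≈ 87.1945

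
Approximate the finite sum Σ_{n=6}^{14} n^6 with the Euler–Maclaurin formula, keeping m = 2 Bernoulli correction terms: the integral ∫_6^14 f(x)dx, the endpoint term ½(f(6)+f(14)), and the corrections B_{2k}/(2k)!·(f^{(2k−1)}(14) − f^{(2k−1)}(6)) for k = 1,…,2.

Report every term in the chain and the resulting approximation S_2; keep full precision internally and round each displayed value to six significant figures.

Integral: ∫_6^14 x^6 dx = 1.50191e+07.
Endpoint term: (f(6) + f(14))/2 = (46656.0 + 7.52954e+06)/2 = 3.78810e+06.
So far: 1.88072e+07.
Correction k=1: B_{2}/2! · (f^{(1)}(14) − f^{(1)}(6)) = 1/12 · (3.22694e+06 − 46656.0) = 265024.
Partial sum through k=1: 1.90722e+07.
Correction k=2: B_{4}/4! · (f^{(3)}(14) − f^{(3)}(6)) = −1/720 · (329280 − 25920.0) = -421.333.

S_2 ≈ 1.90718e+07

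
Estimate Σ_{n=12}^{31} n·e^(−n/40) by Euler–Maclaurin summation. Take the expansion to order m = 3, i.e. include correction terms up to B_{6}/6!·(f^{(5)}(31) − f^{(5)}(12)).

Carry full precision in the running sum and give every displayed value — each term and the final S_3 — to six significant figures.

S_3 ≈ 244.054

Integral: ∫_12^31 x·e^(−x/40) dx = 232.503.
Boundary: ½(f(12) + f(31)) = ½(8.88982 + 14.2818) = 11.5858.
Integral + boundary = 244.089.
Order-1 term: 1/12 · (0.103658 − 0.518573) = -0.0345762.
Partial sum through k=1: 244.054.
Order-2 term: −1/720 · (0.000640666 − 0.00125013) = 8.46479e-07.
Partial sum through k=2: 244.054.
Order-3 term: 1/30240 · (7.60341e-07 − 1.36010e-06) = -1.98332e-11.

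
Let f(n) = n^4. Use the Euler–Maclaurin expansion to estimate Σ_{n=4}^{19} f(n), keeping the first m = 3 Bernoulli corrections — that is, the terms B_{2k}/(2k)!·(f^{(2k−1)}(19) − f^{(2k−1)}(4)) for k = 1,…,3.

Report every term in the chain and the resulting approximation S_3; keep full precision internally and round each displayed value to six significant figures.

S_3 ≈ 562568

The integral term ∫_4^19 x^4 dx = 495015.
½[f(4) + f(19)] = ½[256.000 + 130321] = 65288.5.
So far: 560304.
Correction k=1: B_{2}/2! · (f^{(1)}(19) − f^{(1)}(4)) = 1/12 · (27436.0 − 256.000) = 2265.00.
After k=1: 562568.
Correction k=2: B_{4}/4! · (f^{(3)}(19) − f^{(3)}(4)) = −1/720 · (456.000 − 96.0000) = -0.500000.
After k=2: 562568.
Correction k=3: B_{6}/6! · (f^{(5)}(19) − f^{(5)}(4)) = 1/30240 · (0.00000 − 0.00000) = 0.00000.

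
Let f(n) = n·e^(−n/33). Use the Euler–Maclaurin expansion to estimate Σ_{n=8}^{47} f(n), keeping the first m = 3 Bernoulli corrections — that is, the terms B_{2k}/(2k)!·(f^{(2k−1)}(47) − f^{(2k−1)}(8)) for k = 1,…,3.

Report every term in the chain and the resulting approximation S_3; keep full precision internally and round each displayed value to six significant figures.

∫_8^47 x·e^(−x/33) dx evaluates to 426.307.
Boundary: ½(f(8) + f(47)) = ½(6.27779 + 11.3125) = 8.79513.
Running total after boundary: 435.102.
Correction k=1: B_{2}/2! · (f^{(1)}(47) − f^{(1)}(8)) = 1/12 · (-0.102111 − 0.594487) = -0.0580499.
Partial sum through k=1: 435.044.
Correction k=2: B_{4}/4! · (f^{(3)}(47) − f^{(3)}(8)) = −1/720 · (0.000348274 − 0.00198708) = 2.27612e-06.
Partial sum through k=2: 435.044.
Correction k=3: B_{6}/6! · (f^{(5)}(47) − f^{(5)}(8)) = 1/30240 · (7.25724e-07 − 3.14808e-06) = -8.01045e-11.

S_3 ≈ 435.044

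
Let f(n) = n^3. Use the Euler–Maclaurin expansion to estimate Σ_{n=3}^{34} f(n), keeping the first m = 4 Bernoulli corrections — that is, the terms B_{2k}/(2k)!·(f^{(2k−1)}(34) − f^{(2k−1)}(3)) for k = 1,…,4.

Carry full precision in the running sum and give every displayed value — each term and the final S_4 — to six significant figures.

S_4 ≈ 354016

Integral: ∫_3^34 x^3 dx = 334064.
Boundary: ½(f(3) + f(34)) = ½(27.0000 + 39304.0) = 19665.5.
Integral + boundary = 353729.
k=1: B_{2}/(2)! × [f^{(1)}(34) − f^{(1)}(3)] = 1/12 × (3468.00 − 27.0000) = 286.750.
Partial sum through k=1: 354016.
k=2: B_{4}/(4)! × [f^{(3)}(34) − f^{(3)}(3)] = −1/720 × (6.00000 − 6.00000) = 0.00000.
Partial sum through k=2: 354016.
k=3: B_{6}/(6)! × [f^{(5)}(34) − f^{(5)}(3)] = 1/30240 × (0.00000 − 0.00000) = 0.00000.
Partial sum through k=3: 354016.
k=4: B_{8}/(8)! × [f^{(7)}(34) − f^{(7)}(3)] = −1/1209600 × (0.00000 − 0.00000) = 0.00000.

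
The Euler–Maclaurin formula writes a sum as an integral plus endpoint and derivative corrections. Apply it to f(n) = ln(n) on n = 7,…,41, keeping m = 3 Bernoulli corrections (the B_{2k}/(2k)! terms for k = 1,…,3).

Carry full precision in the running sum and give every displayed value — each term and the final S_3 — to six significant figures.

The integral term ∫_7^41 ln(x) dx = 104.635.
Boundary: ½(f(7) + f(41)) = ½(1.94591 + 3.71357) = 2.82974.
Integral + boundary = 107.465.
k=1: B_{2}/(2)! × [f^{(1)}(41) − f^{(1)}(7)] = 1/12 × (0.0243902 − 0.142857) = -0.00987224.
After k=1: 107.455.
k=2: B_{4}/(4)! × [f^{(3)}(41) − f^{(3)}(7)] = −1/720 × (2.90187e-05 − 0.00583090) = 8.05817e-06.
After k=2: 107.455.
k=3: B_{6}/(6)! × [f^{(5)}(41) − f^{(5)}(7)] = 1/30240 × (2.07153e-07 − 0.00142798) = -4.72146e-08.

S_3 ≈ 107.455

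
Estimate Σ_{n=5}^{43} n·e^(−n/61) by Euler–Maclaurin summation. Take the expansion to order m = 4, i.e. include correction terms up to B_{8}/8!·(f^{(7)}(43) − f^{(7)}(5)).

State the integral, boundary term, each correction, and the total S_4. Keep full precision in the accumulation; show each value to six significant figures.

Integral: ∫_5^43 x·e^(−x/61) dx = 574.281.
Boundary: ½(f(5) + f(43)) = ½(4.60651 + 21.2484) = 12.9275.
Running total after boundary: 587.208.
Correction k=1: B_{2}/2! · (f^{(1)}(43) − f^{(1)}(5)) = 1/12 · (0.145814 − 0.845786) = -0.0583309.
Running total after k=1: 587.150.
Correction k=2: B_{4}/4! · (f^{(3)}(43) − f^{(3)}(5)) = −1/720 · (0.000304787 − 0.000722491) = 5.80145e-07.
Running total after k=2: 587.150.
Correction k=3: B_{6}/6! · (f^{(5)}(43) − f^{(5)}(5)) = 1/30240 · (1.53289e-07 − 3.27246e-07) = -5.75255e-12.
Running total after k=3: 587.150.
Correction k=4: B_{8}/8! · (f^{(7)}(43) − f^{(7)}(5)) = −1/1209600 · (6.03782e-11 − 1.23710e-10) = 5.23578e-17.

S_4 ≈ 587.150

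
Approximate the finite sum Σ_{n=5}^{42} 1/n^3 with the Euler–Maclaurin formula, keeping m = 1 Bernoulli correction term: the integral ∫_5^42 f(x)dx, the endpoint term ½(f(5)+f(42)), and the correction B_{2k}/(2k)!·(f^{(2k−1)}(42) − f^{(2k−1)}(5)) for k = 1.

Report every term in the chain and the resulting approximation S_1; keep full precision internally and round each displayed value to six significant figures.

∫_5^42 1/x^3 dx evaluates to 0.0197166.
Endpoint term: (f(5) + f(42))/2 = (0.00800000 + 1.34975e-05)/2 = 0.00400675.
Running total after boundary: 0.0237233.
Order-1 term: 1/12 · (-9.64104e-07 − (-0.00480000)) = 0.000399920.

S_1 ≈ 0.0241232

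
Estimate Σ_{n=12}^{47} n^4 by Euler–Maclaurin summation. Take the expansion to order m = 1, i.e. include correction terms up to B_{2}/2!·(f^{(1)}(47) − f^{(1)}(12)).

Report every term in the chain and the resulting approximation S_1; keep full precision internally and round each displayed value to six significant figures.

Integral: ∫_12^47 x^4 dx = 4.58192e+07.
½[f(12) + f(47)] = ½[20736.0 + 4.87968e+06] = 2.45021e+06.
So far: 4.82694e+07.
k=1: B_{2}/(2)! × [f^{(1)}(47) − f^{(1)}(12)] = 1/12 × (415292 − 6912.00) = 34031.7.

S_1 ≈ 4.83035e+07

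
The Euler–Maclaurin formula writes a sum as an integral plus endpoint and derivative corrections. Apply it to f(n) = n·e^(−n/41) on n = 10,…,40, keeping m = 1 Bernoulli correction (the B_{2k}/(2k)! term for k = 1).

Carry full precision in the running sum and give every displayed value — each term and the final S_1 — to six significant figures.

The integral term ∫_10^40 x·e^(−x/41) dx = 386.540.
½[f(10) + f(40)] = ½[7.83564 + 15.0785] = 11.4571.
Running total after boundary: 397.997.
Correction k=1: B_{2}/2! · (f^{(1)}(40) − f^{(1)}(10)) = 1/12 · (0.00919421 − 0.592451) = -0.0486047.

S_1 ≈ 397.949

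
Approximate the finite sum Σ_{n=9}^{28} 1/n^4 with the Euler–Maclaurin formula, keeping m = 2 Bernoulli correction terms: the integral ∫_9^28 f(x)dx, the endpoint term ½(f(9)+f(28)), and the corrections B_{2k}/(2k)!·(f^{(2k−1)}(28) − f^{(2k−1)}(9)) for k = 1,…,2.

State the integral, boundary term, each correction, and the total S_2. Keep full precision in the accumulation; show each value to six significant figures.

S_2 ≈ 0.000524675

∫_9^28 1/x^4 dx evaluates to 0.000442063.
Boundary: ½(f(9) + f(28)) = ½(0.000152416 + 1.62693e-06) = 7.70214e-05.
So far: 0.000519084.
Correction k=1: B_{2}/2! · (f^{(1)}(28) − f^{(1)}(9)) = 1/12 · (-2.32418e-07 − (-6.77404e-05)) = 5.62566e-06.
Running total after k=1: 0.000524710.
Correction k=2: B_{4}/4! · (f^{(3)}(28) − f^{(3)}(9)) = −1/720 · (-8.89355e-09 − (-2.50890e-05)) = -3.48335e-08.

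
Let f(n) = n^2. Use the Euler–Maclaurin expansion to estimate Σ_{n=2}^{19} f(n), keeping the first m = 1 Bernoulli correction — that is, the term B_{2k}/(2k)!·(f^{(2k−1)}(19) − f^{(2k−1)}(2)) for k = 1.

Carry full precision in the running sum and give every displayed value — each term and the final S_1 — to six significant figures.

S_1 ≈ 2469.00

The integral term ∫_2^19 x^2 dx = 2283.67.
Endpoint term: (f(2) + f(19))/2 = (4.00000 + 361.000)/2 = 182.500.
Running total after boundary: 2466.17.
Order-1 term: 1/12 · (38.0000 − 4.00000) = 2.83333.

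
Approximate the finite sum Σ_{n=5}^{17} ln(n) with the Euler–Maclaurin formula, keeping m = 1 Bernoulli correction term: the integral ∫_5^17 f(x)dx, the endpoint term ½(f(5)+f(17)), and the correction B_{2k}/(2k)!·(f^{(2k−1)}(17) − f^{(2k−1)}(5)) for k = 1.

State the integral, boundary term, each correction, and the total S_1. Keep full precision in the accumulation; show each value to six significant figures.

S_1 ≈ 30.3270

Integral: ∫_5^17 ln(x) dx = 28.1174.
½[f(5) + f(17)] = ½[1.60944 + 2.83321] = 2.22133.
Running total after boundary: 30.3388.
Order-1 term: 1/12 · (0.0588235 − 0.200000) = -0.0117647.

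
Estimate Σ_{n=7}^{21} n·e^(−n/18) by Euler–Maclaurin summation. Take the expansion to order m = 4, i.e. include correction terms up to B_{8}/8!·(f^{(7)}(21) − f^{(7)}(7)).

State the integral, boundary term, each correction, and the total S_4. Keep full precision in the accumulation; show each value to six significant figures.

S_4 ≈ 92.0125

The integral term ∫_7^21 x·e^(−x/18) dx = 86.4092.
Boundary: ½(f(7) + f(21)) = ½(4.74467 + 6.53947) = 5.64207.
Running total after boundary: 92.0513.
Correction k=1: B_{2}/2! · (f^{(1)}(21) − f^{(1)}(7)) = 1/12 · (-0.0519005 − 0.414217) = -0.0388431.
After k=1: 92.0125.
Correction k=2: B_{4}/4! · (f^{(3)}(21) − f^{(3)}(7)) = −1/720 · (0.00176206 − 0.00546246) = 5.13945e-06.
After k=2: 92.0125.
Correction k=3: B_{6}/6! · (f^{(5)}(21) − f^{(5)}(7)) = 1/30240 · (1.13713e-05 − 2.97730e-05) = -6.08524e-10.
After k=3: 92.0125.
Correction k=4: B_{8}/8! · (f^{(7)}(21) − f^{(7)}(7)) = −1/1209600 · (5.34078e-08 − 1.31749e-07) = 6.47661e-14.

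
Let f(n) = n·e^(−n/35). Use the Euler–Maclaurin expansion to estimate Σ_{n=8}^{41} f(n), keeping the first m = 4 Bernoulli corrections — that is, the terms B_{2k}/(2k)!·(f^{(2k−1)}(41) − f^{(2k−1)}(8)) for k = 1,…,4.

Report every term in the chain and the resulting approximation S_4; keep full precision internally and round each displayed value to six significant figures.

∫_8^41 x·e^(−x/35) dx evaluates to 373.085.
Endpoint term: (f(8) + f(41))/2 = (6.36536 + 12.7069)/2 = 9.53612.
So far: 382.621.
Correction k=1: B_{2}/2! · (f^{(1)}(41) − f^{(1)}(8)) = 1/12 · (-0.0531298 − 0.613802) = -0.0555777.
After k=1: 382.566.
Correction k=2: B_{4}/4! · (f^{(3)}(41) − f^{(3)}(8)) = −1/720 · (0.000462627 − 0.00180012) = 1.85762e-06.
After k=2: 382.566.
Correction k=3: B_{6}/6! · (f^{(5)}(41) − f^{(5)}(8)) = 1/30240 · (7.90714e-07 − 2.52993e-06) = -5.75138e-11.
After k=3: 382.566.
Correction k=4: B_{8}/8! · (f^{(7)}(41) − f^{(7)}(8)) = −1/1209600 · (9.82673e-10 − 2.93093e-09) = 1.61066e-15.

S_4 ≈ 382.566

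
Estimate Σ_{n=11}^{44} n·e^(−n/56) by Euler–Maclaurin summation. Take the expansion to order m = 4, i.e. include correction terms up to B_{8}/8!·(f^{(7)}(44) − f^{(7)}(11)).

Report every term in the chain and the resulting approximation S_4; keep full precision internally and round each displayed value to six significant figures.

The integral term ∫_11^44 x·e^(−x/56) dx = 530.422.
Boundary: ½(f(11) + f(44)) = ½(9.03826 + 20.0549) = 14.5466.
Integral + boundary = 544.968.
Order-1 term: 1/12 · (0.0976701 − 0.660263) = -0.0468827.
Partial sum through k=1: 544.922.
Order-2 term: −1/720 · (0.000321830 − 0.000734561) = 5.73237e-07.
Partial sum through k=2: 544.922.
Order-3 term: 1/30240 · (1.95317e-07 − 4.01332e-07) = -6.81267e-12.
Partial sum through k=3: 544.922.
Order-4 term: −1/1209600 · (9.18400e-11 − 1.81260e-10) = 7.39249e-17.

S_4 ≈ 544.922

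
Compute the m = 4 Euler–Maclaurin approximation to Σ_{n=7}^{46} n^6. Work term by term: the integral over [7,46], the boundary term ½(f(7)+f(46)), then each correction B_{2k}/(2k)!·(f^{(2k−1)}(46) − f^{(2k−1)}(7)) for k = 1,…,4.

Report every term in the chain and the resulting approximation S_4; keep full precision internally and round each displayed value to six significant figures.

S_4 ≈ 6.70997e+10

∫_7^46 x^6 dx evaluates to 6.22595e+10.
½[f(7) + f(46)] = ½[117649 + 9.47430e+09] = 4.73721e+09.
So far: 6.69968e+10.
Correction k=1: B_{2}/2! · (f^{(1)}(46) − f^{(1)}(7)) = 1/12 · (1.23578e+09 − 100842) = 1.02973e+08.
Running total after k=1: 6.70997e+10.
Correction k=2: B_{4}/4! · (f^{(3)}(46) − f^{(3)}(7)) = −1/720 · (1.16803e+07 − 41160.0) = -16165.5.
Running total after k=2: 6.70997e+10.
Correction k=3: B_{6}/6! · (f^{(5)}(46) − f^{(5)}(7)) = 1/30240 · (33120.0 − 5040.00) = 0.928571.
Running total after k=3: 6.70997e+10.
Correction k=4: B_{8}/8! · (f^{(7)}(46) − f^{(7)}(7)) = −1/1209600 · (0.00000 − 0.00000) = 0.00000.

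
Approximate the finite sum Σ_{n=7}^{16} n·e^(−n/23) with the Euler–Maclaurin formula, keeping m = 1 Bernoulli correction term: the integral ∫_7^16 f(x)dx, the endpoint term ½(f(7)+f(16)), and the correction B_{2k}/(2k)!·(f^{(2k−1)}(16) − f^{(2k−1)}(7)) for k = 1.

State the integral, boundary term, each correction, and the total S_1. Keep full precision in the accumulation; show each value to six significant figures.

The integral term ∫_7^16 x·e^(−x/23) dx = 61.5690.
½[f(7) + f(16)] = ½[5.16323 + 7.97999] = 6.57161.
Integral + boundary = 68.1406.
Order-1 term: 1/12 · (0.151793 − 0.513116) = -0.0301102.

S_1 ≈ 68.1105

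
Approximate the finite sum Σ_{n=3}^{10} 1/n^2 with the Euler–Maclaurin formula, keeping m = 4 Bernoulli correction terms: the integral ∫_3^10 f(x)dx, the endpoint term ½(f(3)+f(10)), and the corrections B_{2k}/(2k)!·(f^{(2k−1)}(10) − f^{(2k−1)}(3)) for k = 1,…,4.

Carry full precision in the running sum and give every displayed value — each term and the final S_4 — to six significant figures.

∫_3^10 1/x^2 dx evaluates to 0.233333.
Boundary: ½(f(3) + f(10)) = ½(0.111111 + 0.0100000) = 0.0605556.
Running total after boundary: 0.293889.
k=1: B_{2}/(2)! × [f^{(1)}(10) − f^{(1)}(3)] = 1/12 × (-0.00200000 − (-0.0740741)) = 0.00600617.
Partial sum through k=1: 0.299895.
k=2: B_{4}/(4)! × [f^{(3)}(10) − f^{(3)}(3)] = −1/720 × (-0.000240000 − (-0.0987654)) = -0.000136841.
Partial sum through k=2: 0.299758.
k=3: B_{6}/(6)! × [f^{(5)}(10) − f^{(5)}(3)] = 1/30240 × (-7.20000e-05 − (-0.329218)) = 1.08845e-05.
Partial sum through k=3: 0.299769.
k=4: B_{8}/(8)! × [f^{(7)}(10) − f^{(7)}(3)] = −1/1209600 × (-4.03200e-05 − (-2.04847)) = -1.69348e-06.

S_4 ≈ 0.299767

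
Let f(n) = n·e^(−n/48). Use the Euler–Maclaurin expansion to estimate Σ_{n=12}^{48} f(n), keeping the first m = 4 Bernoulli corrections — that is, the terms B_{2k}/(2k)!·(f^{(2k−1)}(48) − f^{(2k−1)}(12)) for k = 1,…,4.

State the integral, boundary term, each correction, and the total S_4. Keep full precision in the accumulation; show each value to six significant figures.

∫_12^48 x·e^(−x/48) dx evaluates to 547.758.
½[f(12) + f(48)] = ½[9.34561 + 17.6582] = 13.5019.
So far: 561.260.
Correction k=1: B_{2}/2! · (f^{(1)}(48) − f^{(1)}(12)) = 1/12 · (0.00000 − 0.584101) = -0.0486750.
After k=1: 561.211.
Correction k=2: B_{4}/4! · (f^{(3)}(48) − f^{(3)}(12)) = −1/720 · (0.000319340 − 0.000929558) = 8.47526e-07.
After k=2: 561.211.
Correction k=3: B_{6}/6! · (f^{(5)}(48) − f^{(5)}(12)) = 1/30240 · (2.77205e-07 − 6.96875e-07) = -1.38780e-11.
After k=3: 561.211.
Correction k=4: B_{8}/8! · (f^{(7)}(48) − f^{(7)}(12)) = −1/1209600 · (1.80472e-10 − 4.29816e-10) = 2.06138e-16.

S_4 ≈ 561.211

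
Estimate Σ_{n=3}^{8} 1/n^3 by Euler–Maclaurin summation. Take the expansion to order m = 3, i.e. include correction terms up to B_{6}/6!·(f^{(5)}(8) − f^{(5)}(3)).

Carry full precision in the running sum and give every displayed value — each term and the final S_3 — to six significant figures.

∫_3^8 1/x^3 dx evaluates to 0.0477431.
Boundary: ½(f(3) + f(8)) = ½(0.0370370 + 0.00195312) = 0.0194951.
So far: 0.0672381.
k=1: B_{2}/(2)! × [f^{(1)}(8) − f^{(1)}(3)] = 1/12 × (-0.000732422 − (-0.0370370)) = 0.00302538.
Running total after k=1: 0.0702635.
k=2: B_{4}/(4)! × [f^{(3)}(8) − f^{(3)}(3)] = −1/720 × (-0.000228882 − (-0.0823045)) = -0.000113994.
Running total after k=2: 0.0701495.
k=3: B_{6}/(6)! × [f^{(5)}(8) − f^{(5)}(3)] = 1/30240 × (-0.000150204 − (-0.384088)) = 1.26963e-05.

S_3 ≈ 0.0701622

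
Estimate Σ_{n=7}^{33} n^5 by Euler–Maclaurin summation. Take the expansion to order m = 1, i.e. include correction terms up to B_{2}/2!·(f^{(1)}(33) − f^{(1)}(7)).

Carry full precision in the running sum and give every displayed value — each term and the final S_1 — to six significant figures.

The integral term ∫_7^33 x^5 dx = 2.15225e+08.
Boundary: ½(f(7) + f(33)) = ½(16807.0 + 3.91354e+07) = 1.95761e+07.
So far: 2.34801e+08.
Correction k=1: B_{2}/2! · (f^{(1)}(33) − f^{(1)}(7)) = 1/12 · (5.92960e+06 − 12005.0) = 493133.

S_1 ≈ 2.35294e+08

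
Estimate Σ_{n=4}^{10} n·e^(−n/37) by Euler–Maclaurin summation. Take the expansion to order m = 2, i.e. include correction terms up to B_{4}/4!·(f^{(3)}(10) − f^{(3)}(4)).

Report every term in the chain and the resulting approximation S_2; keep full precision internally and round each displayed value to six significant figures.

S_2 ≈ 39.9863

∫_4^10 x·e^(−x/37) dx evaluates to 34.3957.
Endpoint term: (f(4) + f(10))/2 = (3.59012 + 7.63173)/2 = 5.61093.
So far: 40.0066.
Correction k=1: B_{2}/2! · (f^{(1)}(10) − f^{(1)}(4)) = 1/12 · (0.556910 − 0.800500) = -0.0202992.
Running total after k=1: 39.9863.
Correction k=2: B_{4}/4! · (f^{(3)}(10) − f^{(3)}(4)) = −1/720 · (0.00152174 − 0.00189595) = 5.19748e-07.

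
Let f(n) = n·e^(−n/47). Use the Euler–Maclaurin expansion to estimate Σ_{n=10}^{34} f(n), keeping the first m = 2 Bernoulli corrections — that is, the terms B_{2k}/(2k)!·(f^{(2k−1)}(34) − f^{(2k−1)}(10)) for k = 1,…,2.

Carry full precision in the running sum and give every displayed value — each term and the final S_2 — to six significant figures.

Integral: ∫_10^34 x·e^(−x/47) dx = 318.789.
½[f(10) + f(34)] = ½[8.08345 + 16.4933] = 12.2884.
Running total after boundary: 331.077.
k=1: B_{2}/(2)! × [f^{(1)}(34) − f^{(1)}(10)] = 1/12 × (0.134176 − 0.636357) = -0.0418484.
Running total after k=1: 331.035.
k=2: B_{4}/(4)! × [f^{(3)}(34) − f^{(3)}(10)] = −1/720 × (0.000499942 − 0.00101994) = 7.22219e-07.

S_2 ≈ 331.035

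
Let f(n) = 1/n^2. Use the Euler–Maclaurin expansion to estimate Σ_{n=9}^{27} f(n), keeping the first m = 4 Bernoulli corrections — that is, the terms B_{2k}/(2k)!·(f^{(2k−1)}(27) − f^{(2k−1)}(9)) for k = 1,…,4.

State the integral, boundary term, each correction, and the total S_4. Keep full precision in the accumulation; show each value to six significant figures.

S_4 ≈ 0.0811524

The integral term ∫_9^27 1/x^2 dx = 0.0740741.
Endpoint term: (f(9) + f(27))/2 = (0.0123457 + 0.00137174)/2 = 0.00685871.
So far: 0.0809328.
Correction k=1: B_{2}/2! · (f^{(1)}(27) − f^{(1)}(9)) = 1/12 · (-0.000101611 − (-0.00274348)) = 0.000220156.
Partial sum through k=1: 0.0811529.
Correction k=2: B_{4}/4! · (f^{(3)}(27) − f^{(3)}(9)) = −1/720 · (-1.67260e-06 − (-0.000406442)) = -5.62180e-07.
Partial sum through k=2: 0.0811524.
Correction k=3: B_{6}/6! · (f^{(5)}(27) − f^{(5)}(9)) = 1/30240 · (-6.88313e-08 − (-0.000150534)) = 4.97570e-09.
Partial sum through k=3: 0.0811524.
Correction k=4: B_{8}/8! · (f^{(7)}(27) − f^{(7)}(9)) = −1/1209600 · (-5.28745e-09 − (-0.000104073)) = -8.60348e-11.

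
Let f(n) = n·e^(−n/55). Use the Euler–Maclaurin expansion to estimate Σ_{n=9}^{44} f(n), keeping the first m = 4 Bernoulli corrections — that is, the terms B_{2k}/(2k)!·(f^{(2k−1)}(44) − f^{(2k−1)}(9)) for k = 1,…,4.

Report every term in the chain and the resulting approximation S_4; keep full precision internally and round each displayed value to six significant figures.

S_4 ≈ 555.717

Integral: ∫_9^44 x·e^(−x/55) dx = 542.062.
½[f(9) + f(44)] = ½[7.64146 + 19.7705] = 13.7060.
Integral + boundary = 555.768.
k=1: B_{2}/(2)! × [f^{(1)}(44) − f^{(1)}(9)] = 1/12 × (0.0898658 − 0.710115) = -0.0516874.
Running total after k=1: 555.717.
k=2: B_{4}/(4)! × [f^{(3)}(44) − f^{(3)}(9)] = −1/720 × (0.000326785 − 0.000796105) = 6.51833e-07.
Running total after k=2: 555.717.
k=3: B_{6}/(6)! × [f^{(5)}(44) − f^{(5)}(9)] = 1/30240 × (2.06235e-07 − 4.48747e-07) = -8.01958e-12.
Running total after k=3: 555.717.
k=4: B_{8}/(8)! × [f^{(7)}(44) − f^{(7)}(9)] = −1/1209600 × (1.00642e-10 − 2.09692e-10) = 9.01539e-17.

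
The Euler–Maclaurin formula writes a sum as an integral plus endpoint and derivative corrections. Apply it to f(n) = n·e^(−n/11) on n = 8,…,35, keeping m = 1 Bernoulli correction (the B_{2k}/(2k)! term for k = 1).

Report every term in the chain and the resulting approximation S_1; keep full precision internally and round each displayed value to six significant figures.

Integral: ∫_8^35 x·e^(−x/11) dx = 79.9899.
Boundary: ½(f(8) + f(35)) = ½(3.86580 + 1.45285) = 2.65933.
Integral + boundary = 82.6493.
Order-1 term: 1/12 · (-0.0905675 − 0.131789) = -0.0185297.

S_1 ≈ 82.6307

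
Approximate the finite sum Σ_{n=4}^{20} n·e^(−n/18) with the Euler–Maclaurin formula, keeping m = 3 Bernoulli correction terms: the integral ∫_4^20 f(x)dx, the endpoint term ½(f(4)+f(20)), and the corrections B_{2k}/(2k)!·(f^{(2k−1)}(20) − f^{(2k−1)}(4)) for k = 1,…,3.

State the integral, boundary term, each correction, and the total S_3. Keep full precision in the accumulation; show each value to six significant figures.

S_3 ≈ 96.7625

∫_4^20 x·e^(−x/18) dx evaluates to 91.9240.
Endpoint term: (f(4) + f(20))/2 = (3.20295 + 6.58386)/2 = 4.89340.
So far: 96.8174.
Order-1 term: 1/12 · (-0.0365770 − 0.622796) = -0.0549477.
Partial sum through k=1: 96.7625.
Order-2 term: −1/720 · (0.00191916 − 0.00686503) = 6.86926e-06.
Partial sum through k=2: 96.7625.
Order-3 term: 1/30240 · (1.21951e-05 − 3.64440e-05) = -8.01881e-10.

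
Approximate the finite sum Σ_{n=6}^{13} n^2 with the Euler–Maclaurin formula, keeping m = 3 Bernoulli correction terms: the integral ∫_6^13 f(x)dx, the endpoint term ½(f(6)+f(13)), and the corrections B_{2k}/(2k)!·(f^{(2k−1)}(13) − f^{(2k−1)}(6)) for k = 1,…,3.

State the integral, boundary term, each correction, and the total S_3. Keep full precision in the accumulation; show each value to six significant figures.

S_3 ≈ 764.000

∫_6^13 x^2 dx evaluates to 660.333.
Boundary: ½(f(6) + f(13)) = ½(36.0000 + 169.000) = 102.500.
Running total after boundary: 762.833.
Order-1 term: 1/12 · (26.0000 − 12.0000) = 1.16667.
Partial sum through k=1: 764.000.
Order-2 term: −1/720 · (0.00000 − 0.00000) = 0.00000.
Partial sum through k=2: 764.000.
Order-3 term: 1/30240 · (0.00000 − 0.00000) = 0.00000.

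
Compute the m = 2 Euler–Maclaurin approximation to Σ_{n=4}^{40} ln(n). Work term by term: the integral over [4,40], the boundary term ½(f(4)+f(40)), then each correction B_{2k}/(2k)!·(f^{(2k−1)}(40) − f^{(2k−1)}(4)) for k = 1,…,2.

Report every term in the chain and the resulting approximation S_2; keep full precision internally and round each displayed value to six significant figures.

S_2 ≈ 108.529

Integral: ∫_4^40 ln(x) dx = 106.010.
Endpoint term: (f(4) + f(40))/2 = (1.38629 + 3.68888)/2 = 2.53759.
So far: 108.548.
Order-1 term: 1/12 · (0.0250000 − 0.250000) = -0.0187500.
Running total after k=1: 108.529.
Order-2 term: −1/720 · (3.12500e-05 − 0.0312500) = 4.33594e-05.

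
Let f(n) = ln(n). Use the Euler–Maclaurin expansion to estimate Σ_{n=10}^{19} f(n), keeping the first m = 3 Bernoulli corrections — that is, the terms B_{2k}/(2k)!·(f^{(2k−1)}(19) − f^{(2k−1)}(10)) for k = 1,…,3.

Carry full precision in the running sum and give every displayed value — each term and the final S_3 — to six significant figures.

Integral: ∫_10^19 ln(x) dx = 23.9185.
½[f(10) + f(19)] = ½[2.30259 + 2.94444] = 2.62351.
So far: 26.5420.
Correction k=1: B_{2}/2! · (f^{(1)}(19) − f^{(1)}(10)) = 1/12 · (0.0526316 − 0.100000) = -0.00394737.
Running total after k=1: 26.5381.
Correction k=2: B_{4}/4! · (f^{(3)}(19) − f^{(3)}(10)) = −1/720 · (0.000291588 − 0.00200000) = 2.37279e-06.
Running total after k=2: 26.5381.
Correction k=3: B_{6}/6! · (f^{(5)}(19) − f^{(5)}(10)) = 1/30240 · (9.69267e-06 − 0.000240000) = -7.61598e-09.

S_3 ≈ 26.5381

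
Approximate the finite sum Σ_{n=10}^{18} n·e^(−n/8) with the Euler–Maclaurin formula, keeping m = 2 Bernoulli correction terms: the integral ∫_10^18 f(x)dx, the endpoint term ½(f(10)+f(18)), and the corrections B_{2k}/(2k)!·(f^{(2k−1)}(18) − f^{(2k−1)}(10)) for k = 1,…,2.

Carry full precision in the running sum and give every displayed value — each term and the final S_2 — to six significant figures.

∫_10^18 x·e^(−x/8) dx evaluates to 19.3337.
Boundary: ½(f(10) + f(18)) = ½(2.86505 + 1.89719) = 2.38112.
So far: 21.7148.
Order-1 term: 1/12 · (-0.131749 − (-0.0716262)) = -0.00501024.
After k=1: 21.7098.
Order-2 term: −1/720 · (0.00123515 − 0.00783412) = 9.16523e-06.

S_2 ≈ 21.7098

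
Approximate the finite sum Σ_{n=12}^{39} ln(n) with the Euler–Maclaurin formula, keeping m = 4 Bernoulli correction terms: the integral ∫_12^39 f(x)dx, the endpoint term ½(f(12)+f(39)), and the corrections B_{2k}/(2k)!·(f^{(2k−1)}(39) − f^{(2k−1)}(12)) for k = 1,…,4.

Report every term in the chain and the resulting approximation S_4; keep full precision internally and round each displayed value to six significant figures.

S_4 ≈ 89.1295

Integral: ∫_12^39 ln(x) dx = 86.0600.
Boundary: ½(f(12) + f(39)) = ½(2.48491 + 3.66356) = 3.07423.
So far: 89.1343.
Order-1 term: 1/12 · (0.0256410 − 0.0833333) = -0.00480769.
Running total after k=1: 89.1295.
Order-2 term: −1/720 · (3.37160e-05 − 0.00115741) = 1.56068e-06.
Running total after k=2: 89.1295.
Order-3 term: 1/30240 · (2.66004e-07 − 9.64506e-05) = -3.18071e-09.
Running total after k=3: 89.1295.
Order-4 term: −1/1209600 · (5.24663e-09 − 2.00939e-05) = 1.66077e-11.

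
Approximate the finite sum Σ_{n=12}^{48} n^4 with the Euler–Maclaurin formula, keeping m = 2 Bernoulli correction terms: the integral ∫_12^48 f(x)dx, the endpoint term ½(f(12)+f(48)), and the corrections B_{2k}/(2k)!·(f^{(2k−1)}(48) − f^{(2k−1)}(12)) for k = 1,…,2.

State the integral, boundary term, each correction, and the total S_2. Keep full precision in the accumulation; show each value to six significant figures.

S_2 ≈ 5.36119e+07

∫_12^48 x^4 dx evaluates to 5.09110e+07.
½[f(12) + f(48)] = ½[20736.0 + 5.30842e+06] = 2.66458e+06.
So far: 5.35756e+07.
Correction k=1: B_{2}/2! · (f^{(1)}(48) − f^{(1)}(12)) = 1/12 · (442368 − 6912.00) = 36288.0.
Running total after k=1: 5.36119e+07.
Correction k=2: B_{4}/4! · (f^{(3)}(48) − f^{(3)}(12)) = −1/720 · (1152.00 − 288.000) = -1.20000.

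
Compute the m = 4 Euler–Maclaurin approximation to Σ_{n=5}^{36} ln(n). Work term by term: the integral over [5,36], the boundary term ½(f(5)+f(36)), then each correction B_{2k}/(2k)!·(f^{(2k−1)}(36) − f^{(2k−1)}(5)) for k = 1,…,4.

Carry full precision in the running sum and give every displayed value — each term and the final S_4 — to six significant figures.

S_4 ≈ 92.5416

The integral term ∫_5^36 ln(x) dx = 89.9595.
½[f(5) + f(36)] = ½[1.60944 + 3.58352] = 2.59648.
Running total after boundary: 92.5560.
k=1: B_{2}/(2)! × [f^{(1)}(36) − f^{(1)}(5)] = 1/12 × (0.0277778 − 0.200000) = -0.0143519.
Partial sum through k=1: 92.5416.
k=2: B_{4}/(4)! × [f^{(3)}(36) − f^{(3)}(5)] = −1/720 × (4.28669e-05 − 0.0160000) = 2.21627e-05.
Partial sum through k=2: 92.5416.
k=3: B_{6}/(6)! × [f^{(5)}(36) − f^{(5)}(5)] = 1/30240 × (3.96916e-07 − 0.00768000) = -2.53955e-07.
Partial sum through k=3: 92.5416.
k=4: B_{8}/(8)! × [f^{(7)}(36) − f^{(7)}(5)] = −1/1209600 × (9.18787e-09 − 0.00921600) = 7.61904e-09.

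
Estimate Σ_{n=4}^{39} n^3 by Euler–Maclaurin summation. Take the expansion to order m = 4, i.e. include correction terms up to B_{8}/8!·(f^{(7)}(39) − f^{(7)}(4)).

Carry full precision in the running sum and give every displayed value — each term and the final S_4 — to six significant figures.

∫_4^39 x^3 dx evaluates to 578296.
Boundary: ½(f(4) + f(39)) = ½(64.0000 + 59319.0) = 29691.5.
Integral + boundary = 607988.
k=1: B_{2}/(2)! × [f^{(1)}(39) − f^{(1)}(4)] = 1/12 × (4563.00 − 48.0000) = 376.250.
After k=1: 608364.
k=2: B_{4}/(4)! × [f^{(3)}(39) − f^{(3)}(4)] = −1/720 × (6.00000 − 6.00000) = 0.00000.
After k=2: 608364.
k=3: B_{6}/(6)! × [f^{(5)}(39) − f^{(5)}(4)] = 1/30240 × (0.00000 − 0.00000) = 0.00000.
After k=3: 608364.
k=4: B_{8}/(8)! × [f^{(7)}(39) − f^{(7)}(4)] = −1/1209600 × (0.00000 − 0.00000) = 0.00000.

S_4 ≈ 608364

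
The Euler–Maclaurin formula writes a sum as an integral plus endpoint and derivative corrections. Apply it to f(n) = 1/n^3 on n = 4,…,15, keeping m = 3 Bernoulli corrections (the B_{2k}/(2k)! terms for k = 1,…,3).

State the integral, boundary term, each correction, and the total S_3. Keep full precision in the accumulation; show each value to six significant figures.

S_3 ≈ 0.0379410

∫_4^15 1/x^3 dx evaluates to 0.0290278.
Endpoint term: (f(4) + f(15))/2 = (0.0156250 + 0.000296296)/2 = 0.00796065.
So far: 0.0369884.
Order-1 term: 1/12 · (-5.92593e-05 − (-0.0117188)) = 0.000971624.
Running total after k=1: 0.0379601.
Order-2 term: −1/720 · (-5.26749e-06 − (-0.0146484)) = -2.03377e-05.
Running total after k=2: 0.0379397.
Order-3 term: 1/30240 · (-9.83265e-07 − (-0.0384521)) = 1.27153e-06.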